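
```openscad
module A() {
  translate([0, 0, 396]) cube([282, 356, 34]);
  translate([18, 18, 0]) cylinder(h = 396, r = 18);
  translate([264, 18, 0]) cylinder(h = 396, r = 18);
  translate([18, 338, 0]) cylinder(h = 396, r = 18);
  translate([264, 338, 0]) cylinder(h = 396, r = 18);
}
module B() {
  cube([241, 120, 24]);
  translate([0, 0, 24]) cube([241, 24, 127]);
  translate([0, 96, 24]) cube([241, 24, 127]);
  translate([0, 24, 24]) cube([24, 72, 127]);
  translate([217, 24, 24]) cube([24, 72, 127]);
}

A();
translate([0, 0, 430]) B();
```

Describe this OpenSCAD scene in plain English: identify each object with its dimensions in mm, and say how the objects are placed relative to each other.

A is a four-legged stool. The seat is 282×356 mm, 34 mm thick, top at z = 430 mm. It stands on four round legs, each 36 mm in diameter, from z = 0 to the seat underside, each leg's axis is inset half a diameter from the nearest pair of seat edges (so the leg's bounding box is flush with the corner).

B is an open-topped rectangular box: outside dimensions 241×120×151 mm, with a uniform wall and base thickness of 24 mm. The base is a full 241×120 slab on the floor; four walls sit on top of the base. The front and back walls (the −y and +y sides) span the full width; the two side walls fit between them.

The open box is on top of the stool.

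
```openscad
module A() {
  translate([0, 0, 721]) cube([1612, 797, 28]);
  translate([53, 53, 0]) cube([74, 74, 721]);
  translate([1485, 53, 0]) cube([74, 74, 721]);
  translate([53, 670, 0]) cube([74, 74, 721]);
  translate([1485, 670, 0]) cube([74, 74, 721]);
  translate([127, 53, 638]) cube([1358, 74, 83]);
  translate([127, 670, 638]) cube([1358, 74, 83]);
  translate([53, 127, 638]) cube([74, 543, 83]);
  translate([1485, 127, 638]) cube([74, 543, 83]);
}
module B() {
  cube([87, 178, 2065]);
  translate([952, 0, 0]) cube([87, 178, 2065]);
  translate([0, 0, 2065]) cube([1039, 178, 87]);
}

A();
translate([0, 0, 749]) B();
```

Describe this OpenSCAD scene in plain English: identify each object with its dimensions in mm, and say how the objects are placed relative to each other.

A is a table with a 1612×797 mm rectangular top, 28 mm thick, top surface at z = 749 mm, supported by four 74×74 mm square legs, each inset 53 mm from the nearest pair of top edges, running from the floor. Four apron rails, 74 mm thick and 83 mm tall, run between adjacent legs with their top edges flush with the underside of the top and their outer faces flush with the legs' outer faces.

B is a door frame. The clear opening is 865 mm wide and 2065 mm high. Two 87 mm wide jambs, 178 mm deep, stand either side of the opening from the floor to the top of the opening. A 87 mm thick head sits across the top of both jambs, spanning the full outside width of the frame.

The door frame is on top of the table.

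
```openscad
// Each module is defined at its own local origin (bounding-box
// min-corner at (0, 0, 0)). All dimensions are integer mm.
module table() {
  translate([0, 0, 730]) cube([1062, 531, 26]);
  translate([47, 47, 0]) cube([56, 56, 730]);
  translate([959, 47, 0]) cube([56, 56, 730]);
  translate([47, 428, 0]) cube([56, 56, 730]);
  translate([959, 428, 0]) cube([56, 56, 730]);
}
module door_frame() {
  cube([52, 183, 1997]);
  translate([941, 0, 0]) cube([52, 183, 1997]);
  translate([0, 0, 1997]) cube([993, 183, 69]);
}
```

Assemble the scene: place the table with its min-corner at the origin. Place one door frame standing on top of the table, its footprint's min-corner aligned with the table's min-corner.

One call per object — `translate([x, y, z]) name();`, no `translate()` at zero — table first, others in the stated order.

table();
translate([0, 0, 756]) door_frame();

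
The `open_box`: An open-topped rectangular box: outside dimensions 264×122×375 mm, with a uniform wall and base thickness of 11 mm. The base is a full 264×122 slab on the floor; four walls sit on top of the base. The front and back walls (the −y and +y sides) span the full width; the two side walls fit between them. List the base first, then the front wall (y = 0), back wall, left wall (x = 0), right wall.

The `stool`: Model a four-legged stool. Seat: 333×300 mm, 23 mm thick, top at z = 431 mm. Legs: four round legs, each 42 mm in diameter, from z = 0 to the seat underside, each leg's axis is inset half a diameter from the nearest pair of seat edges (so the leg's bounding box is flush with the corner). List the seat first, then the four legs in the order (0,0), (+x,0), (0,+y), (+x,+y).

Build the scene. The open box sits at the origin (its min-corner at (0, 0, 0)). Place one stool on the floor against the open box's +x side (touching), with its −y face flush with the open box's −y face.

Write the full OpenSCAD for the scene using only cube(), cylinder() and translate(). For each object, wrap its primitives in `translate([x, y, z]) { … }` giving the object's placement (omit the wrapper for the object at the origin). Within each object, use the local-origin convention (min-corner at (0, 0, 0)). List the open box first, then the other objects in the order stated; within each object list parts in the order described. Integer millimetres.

cube([264, 122, 11]);
translate([0, 0, 11]) cube([264, 11, 364]);
translate([0, 111, 11]) cube([264, 11, 364]);
translate([0, 11, 11]) cube([11, 100, 364]);
translate([253, 11, 11]) cube([11, 100, 364]);
translate([264, 0, 0]) {
  translate([0, 0, 408]) cube([333, 300, 23]);
  translate([21, 21, 0]) cylinder(h = 408, r = 21);
  translate([312, 21, 0]) cylinder(h = 408, r = 21);
  translate([21, 279, 0]) cylinder(h = 408, r = 21);
  translate([312, 279, 0]) cylinder(h = 408, r = 21);
}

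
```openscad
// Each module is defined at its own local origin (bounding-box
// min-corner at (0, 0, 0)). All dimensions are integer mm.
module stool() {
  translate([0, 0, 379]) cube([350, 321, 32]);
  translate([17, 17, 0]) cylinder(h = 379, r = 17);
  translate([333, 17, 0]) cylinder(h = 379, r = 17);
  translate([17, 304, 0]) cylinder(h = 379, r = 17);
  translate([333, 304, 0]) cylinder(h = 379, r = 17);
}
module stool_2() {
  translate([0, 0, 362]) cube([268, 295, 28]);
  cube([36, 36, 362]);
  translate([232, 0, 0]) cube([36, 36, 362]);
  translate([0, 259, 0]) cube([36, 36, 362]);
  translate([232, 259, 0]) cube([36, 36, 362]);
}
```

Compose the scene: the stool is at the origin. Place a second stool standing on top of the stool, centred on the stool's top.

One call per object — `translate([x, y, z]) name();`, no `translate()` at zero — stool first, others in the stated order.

stool();
translate([41, 13, 411]) stool_2();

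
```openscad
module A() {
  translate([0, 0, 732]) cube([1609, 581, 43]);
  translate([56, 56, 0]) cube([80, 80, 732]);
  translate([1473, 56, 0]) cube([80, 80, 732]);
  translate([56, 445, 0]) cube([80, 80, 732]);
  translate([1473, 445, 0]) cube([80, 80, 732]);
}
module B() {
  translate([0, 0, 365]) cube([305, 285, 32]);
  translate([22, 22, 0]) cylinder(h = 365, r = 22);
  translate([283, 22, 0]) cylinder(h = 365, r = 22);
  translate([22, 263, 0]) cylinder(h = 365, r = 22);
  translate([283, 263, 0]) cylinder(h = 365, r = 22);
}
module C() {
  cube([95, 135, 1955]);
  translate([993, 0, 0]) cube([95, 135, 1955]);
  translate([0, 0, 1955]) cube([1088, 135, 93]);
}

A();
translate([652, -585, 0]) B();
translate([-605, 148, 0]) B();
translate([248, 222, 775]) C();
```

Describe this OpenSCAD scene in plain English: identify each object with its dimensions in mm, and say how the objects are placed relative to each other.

A is a table with a 1609×581 mm rectangular top, 43 mm thick, top surface at z = 775 mm, supported by four 80×80 mm square legs, each inset 56 mm from the nearest pair of top edges, running from the floor.

B is a simple wooden stool: a rectangular seat 305 mm (x) by 285 mm (y), 32 mm thick, top face at z = 397 mm, on four round legs, each 44 mm in diameter. The legs rest on z = 0, each leg's axis is inset half a diameter from the nearest pair of seat edges (so the leg's bounding box is flush with the corner).

C is a rectangular door frame: two vertical jambs of 95×135 mm section, 1955 mm tall, with a clear opening 898 mm wide between their inner faces. A header 93 mm tall and 135 mm deep lies on top of the jambs and spans the full outside width.

Two stools sit around the table at the −y, −x sides. The door frame is on top of the table.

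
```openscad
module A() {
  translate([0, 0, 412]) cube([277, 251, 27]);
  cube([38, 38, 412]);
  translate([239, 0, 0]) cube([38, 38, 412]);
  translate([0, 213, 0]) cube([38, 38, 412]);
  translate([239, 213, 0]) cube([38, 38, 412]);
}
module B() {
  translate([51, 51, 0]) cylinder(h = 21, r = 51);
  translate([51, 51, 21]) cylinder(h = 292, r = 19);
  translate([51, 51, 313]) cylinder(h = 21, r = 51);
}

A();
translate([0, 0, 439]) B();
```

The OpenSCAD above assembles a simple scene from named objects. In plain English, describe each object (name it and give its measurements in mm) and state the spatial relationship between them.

A is a simple wooden stool: a rectangular seat 277 mm (x) by 251 mm (y), 27 mm thick, top face at z = 439 mm, on four square legs, each 38×38 mm in cross-section. The legs rest on z = 0, each flush with a corner of the seat.

B is a spool: two coaxial disc flanges of radius 51 mm and thickness 21 mm, joined by a core cylinder of radius 19 mm and height 292 mm. The lower flange rests on z = 0 and the three cylinders share a vertical axis.

The spool is on top of the stool.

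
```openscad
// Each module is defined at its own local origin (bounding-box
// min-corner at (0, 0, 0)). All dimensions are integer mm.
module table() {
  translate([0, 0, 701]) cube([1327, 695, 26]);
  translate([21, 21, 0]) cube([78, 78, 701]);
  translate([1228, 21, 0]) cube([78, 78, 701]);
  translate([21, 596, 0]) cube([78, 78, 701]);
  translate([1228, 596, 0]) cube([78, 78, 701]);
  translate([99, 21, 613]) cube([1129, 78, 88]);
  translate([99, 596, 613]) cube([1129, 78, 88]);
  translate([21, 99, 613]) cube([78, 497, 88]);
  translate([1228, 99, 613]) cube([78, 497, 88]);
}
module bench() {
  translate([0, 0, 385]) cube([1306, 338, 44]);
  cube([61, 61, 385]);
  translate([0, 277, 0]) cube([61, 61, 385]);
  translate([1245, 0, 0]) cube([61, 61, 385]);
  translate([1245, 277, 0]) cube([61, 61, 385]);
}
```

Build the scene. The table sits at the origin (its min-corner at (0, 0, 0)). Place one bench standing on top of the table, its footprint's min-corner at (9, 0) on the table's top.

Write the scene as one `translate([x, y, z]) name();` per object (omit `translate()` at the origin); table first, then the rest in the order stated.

table();
translate([9, 0, 727]) bench();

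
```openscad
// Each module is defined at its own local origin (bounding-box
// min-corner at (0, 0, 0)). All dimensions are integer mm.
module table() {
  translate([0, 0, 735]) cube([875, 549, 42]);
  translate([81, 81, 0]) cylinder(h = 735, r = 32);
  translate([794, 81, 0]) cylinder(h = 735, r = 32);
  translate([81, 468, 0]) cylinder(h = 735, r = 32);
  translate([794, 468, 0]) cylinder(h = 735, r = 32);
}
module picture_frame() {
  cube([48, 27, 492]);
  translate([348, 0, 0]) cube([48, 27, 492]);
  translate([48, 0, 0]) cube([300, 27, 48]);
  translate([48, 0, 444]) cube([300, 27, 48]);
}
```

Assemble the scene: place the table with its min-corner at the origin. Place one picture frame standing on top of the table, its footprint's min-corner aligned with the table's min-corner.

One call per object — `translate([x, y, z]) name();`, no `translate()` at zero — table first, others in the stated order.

table();
translate([0, 0, 777]) picture_frame();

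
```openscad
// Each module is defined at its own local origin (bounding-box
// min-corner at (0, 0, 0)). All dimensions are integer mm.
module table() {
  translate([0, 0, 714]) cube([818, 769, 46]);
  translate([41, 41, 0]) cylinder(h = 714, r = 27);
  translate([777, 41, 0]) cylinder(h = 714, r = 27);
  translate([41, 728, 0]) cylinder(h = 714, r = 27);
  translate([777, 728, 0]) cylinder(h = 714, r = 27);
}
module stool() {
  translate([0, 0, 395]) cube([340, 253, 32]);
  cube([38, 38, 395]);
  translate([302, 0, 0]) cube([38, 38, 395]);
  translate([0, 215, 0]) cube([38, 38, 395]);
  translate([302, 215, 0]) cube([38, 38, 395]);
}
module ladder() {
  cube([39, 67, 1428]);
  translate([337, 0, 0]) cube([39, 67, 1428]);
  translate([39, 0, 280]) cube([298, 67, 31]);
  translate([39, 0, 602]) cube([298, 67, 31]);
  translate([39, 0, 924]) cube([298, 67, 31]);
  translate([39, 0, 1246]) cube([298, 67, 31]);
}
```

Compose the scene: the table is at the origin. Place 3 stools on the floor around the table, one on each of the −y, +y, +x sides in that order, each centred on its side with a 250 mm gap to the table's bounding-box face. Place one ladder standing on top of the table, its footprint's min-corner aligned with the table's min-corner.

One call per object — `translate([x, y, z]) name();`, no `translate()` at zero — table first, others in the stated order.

table();
translate([239, -503, 0]) stool();
translate([239, 1019, 0]) stool();
translate([1068, 258, 0]) stool();
translate([0, 0, 760]) ladder();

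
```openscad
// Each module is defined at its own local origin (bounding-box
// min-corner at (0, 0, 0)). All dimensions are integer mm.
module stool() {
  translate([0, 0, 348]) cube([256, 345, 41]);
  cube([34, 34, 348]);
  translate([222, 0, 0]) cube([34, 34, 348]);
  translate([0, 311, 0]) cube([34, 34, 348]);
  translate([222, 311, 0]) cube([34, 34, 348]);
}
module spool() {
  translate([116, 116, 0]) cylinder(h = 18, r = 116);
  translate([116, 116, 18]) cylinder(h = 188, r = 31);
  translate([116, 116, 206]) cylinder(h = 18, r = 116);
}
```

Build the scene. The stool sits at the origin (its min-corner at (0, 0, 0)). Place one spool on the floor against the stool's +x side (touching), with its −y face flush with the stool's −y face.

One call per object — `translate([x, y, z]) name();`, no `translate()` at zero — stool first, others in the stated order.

stool();
translate([256, 0, 0]) spool();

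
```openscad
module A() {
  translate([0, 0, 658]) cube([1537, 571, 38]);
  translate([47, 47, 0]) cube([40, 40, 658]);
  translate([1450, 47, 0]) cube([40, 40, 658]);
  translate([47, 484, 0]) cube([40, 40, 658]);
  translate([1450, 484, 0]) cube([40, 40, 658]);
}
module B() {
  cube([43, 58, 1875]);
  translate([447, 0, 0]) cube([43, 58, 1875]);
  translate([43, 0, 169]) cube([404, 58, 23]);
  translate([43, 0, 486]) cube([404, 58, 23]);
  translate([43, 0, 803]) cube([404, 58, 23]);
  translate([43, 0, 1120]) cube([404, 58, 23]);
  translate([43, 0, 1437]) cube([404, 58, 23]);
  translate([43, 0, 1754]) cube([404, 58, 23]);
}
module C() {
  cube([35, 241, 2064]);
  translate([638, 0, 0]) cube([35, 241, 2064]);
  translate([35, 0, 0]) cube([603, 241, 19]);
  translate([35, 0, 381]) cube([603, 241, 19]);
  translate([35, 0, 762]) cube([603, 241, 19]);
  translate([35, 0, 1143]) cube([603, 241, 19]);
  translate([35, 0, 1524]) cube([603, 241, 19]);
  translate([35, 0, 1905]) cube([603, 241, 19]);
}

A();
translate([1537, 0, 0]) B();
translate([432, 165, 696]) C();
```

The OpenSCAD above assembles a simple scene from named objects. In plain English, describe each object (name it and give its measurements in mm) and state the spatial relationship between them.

A is a table with a 1537×571 mm rectangular top, 38 mm thick, top surface at z = 696 mm, supported by four 40×40 mm square legs, each inset 47 mm from the nearest pair of top edges, running from the floor.

B is a wooden ladder with two side rails of 43×58 mm section and 1875 mm height, set 490 mm apart overall. Between them run 6 rectangular rungs (58 mm deep, 23 mm thick), front faces flush with the rails' −y face. The bottom of the first rung is 169 mm above the floor and each subsequent rung is 317 mm higher than the one below.

C is a bookshelf 673 mm wide overall, 241 mm deep and 2064 mm tall. The two sides are 35 mm thick vertical panels. 6 horizontal shelves of 19 mm thickness span between the inner faces of the sides; the lowest shelf sits on the floor and shelves are stacked with a clear vertical gap of 362 mm between each pair.

The ladder is against the table's +x side, with their −y faces flush. The bookshelf is on top of the table, centred.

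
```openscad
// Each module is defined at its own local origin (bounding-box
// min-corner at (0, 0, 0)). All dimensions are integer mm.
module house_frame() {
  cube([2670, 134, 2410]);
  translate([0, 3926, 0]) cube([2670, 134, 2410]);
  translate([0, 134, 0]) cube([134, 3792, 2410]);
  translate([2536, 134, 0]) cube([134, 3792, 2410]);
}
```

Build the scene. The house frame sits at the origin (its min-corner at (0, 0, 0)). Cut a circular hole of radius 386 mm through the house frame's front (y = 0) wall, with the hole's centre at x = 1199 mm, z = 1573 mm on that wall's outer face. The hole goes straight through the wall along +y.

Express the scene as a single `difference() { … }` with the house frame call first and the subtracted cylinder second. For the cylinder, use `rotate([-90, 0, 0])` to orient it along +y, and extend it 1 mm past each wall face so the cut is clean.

difference() {
  house_frame();
  translate([1199, -1, 1573]) rotate([-90, 0, 0]) cylinder(h = 136, r = 386);
}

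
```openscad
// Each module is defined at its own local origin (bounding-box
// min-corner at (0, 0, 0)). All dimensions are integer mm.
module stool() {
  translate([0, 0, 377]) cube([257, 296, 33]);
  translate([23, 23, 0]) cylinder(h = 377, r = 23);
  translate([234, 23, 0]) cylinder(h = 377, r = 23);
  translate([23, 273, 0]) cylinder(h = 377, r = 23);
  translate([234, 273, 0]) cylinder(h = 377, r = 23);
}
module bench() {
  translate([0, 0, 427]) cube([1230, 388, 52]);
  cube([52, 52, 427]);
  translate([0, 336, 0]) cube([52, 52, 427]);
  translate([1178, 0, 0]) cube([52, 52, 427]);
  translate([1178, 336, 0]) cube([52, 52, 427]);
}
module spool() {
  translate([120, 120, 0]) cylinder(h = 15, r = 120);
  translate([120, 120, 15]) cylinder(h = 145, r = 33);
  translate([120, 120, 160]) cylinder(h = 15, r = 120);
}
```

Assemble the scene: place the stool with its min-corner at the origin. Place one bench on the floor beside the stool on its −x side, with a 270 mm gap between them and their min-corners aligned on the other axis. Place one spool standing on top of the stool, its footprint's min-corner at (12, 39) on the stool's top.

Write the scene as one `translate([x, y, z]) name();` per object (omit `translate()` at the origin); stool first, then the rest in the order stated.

stool();
translate([-1500, 0, 0]) bench();
translate([12, 39, 410]) spool();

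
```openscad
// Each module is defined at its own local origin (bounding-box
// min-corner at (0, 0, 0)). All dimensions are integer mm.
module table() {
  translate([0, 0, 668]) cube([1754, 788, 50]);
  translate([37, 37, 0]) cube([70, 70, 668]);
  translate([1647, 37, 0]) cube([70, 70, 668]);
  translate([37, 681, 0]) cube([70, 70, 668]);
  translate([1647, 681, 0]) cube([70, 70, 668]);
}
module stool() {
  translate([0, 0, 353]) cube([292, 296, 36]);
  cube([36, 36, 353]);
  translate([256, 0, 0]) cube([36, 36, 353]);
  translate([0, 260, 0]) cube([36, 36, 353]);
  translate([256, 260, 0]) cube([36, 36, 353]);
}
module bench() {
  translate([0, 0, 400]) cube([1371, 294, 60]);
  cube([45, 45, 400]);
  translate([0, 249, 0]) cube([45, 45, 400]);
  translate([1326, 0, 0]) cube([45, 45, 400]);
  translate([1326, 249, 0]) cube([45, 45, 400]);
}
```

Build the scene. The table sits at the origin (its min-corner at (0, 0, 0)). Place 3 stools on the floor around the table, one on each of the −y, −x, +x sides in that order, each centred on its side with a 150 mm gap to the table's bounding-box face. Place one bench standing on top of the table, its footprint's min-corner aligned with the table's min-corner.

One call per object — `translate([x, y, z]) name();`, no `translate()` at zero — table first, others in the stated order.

table();
translate([731, -446, 0]) stool();
translate([-442, 246, 0]) stool();
translate([1904, 246, 0]) stool();
translate([0, 0, 718]) bench();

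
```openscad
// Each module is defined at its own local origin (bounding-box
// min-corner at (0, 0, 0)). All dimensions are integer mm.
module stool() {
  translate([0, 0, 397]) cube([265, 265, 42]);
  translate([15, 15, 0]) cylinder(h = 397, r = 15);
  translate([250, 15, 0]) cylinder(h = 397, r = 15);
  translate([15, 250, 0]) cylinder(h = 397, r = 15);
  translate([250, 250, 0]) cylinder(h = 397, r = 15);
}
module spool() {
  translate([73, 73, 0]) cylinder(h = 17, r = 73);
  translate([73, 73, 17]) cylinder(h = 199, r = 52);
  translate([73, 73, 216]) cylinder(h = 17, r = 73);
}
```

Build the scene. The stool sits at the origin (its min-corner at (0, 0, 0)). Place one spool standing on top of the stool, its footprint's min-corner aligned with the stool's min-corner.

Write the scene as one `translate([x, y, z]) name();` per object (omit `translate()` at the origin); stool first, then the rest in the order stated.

stool();
translate([0, 0, 439]) spool();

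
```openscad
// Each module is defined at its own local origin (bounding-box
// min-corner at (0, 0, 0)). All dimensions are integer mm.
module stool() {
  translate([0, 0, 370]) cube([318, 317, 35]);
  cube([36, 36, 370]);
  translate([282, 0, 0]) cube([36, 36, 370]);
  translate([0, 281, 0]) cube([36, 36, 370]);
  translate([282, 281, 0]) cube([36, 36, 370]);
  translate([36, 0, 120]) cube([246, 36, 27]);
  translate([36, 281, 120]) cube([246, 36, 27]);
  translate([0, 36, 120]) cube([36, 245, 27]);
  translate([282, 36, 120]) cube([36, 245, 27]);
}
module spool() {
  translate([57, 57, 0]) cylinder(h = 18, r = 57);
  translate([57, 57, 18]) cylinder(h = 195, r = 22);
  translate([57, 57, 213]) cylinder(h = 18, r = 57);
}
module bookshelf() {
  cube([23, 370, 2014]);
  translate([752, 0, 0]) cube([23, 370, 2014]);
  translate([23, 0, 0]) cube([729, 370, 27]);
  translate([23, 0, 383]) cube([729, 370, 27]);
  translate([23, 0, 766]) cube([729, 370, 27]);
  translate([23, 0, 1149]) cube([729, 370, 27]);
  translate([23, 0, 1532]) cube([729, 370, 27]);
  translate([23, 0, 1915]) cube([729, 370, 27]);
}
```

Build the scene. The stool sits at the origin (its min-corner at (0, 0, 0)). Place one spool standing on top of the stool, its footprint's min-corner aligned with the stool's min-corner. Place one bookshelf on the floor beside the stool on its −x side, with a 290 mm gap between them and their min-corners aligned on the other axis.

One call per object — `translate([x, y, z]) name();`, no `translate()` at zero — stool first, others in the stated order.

stool();
translate([0, 0, 405]) spool();
translate([-1065, 0, 0]) bookshelf();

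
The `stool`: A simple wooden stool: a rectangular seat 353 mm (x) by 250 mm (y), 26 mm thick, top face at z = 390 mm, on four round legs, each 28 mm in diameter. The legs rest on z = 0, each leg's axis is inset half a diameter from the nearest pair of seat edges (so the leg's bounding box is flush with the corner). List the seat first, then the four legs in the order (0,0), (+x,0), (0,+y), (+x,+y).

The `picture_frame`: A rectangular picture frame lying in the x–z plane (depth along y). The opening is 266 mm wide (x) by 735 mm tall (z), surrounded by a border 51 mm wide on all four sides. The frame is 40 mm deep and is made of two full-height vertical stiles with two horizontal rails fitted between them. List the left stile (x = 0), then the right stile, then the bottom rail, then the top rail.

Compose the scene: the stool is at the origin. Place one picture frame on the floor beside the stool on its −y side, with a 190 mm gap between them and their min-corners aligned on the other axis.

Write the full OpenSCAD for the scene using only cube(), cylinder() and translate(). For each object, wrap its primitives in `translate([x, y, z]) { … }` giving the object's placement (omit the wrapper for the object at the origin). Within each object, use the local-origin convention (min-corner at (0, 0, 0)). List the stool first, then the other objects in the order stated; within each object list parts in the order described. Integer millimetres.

translate([0, 0, 364]) cube([353, 250, 26]);
translate([14, 14, 0]) cylinder(h = 364, r = 14);
translate([339, 14, 0]) cylinder(h = 364, r = 14);
translate([14, 236, 0]) cylinder(h = 364, r = 14);
translate([339, 236, 0]) cylinder(h = 364, r = 14);
translate([0, -230, 0]) {
  cube([51, 40, 837]);
  translate([317, 0, 0]) cube([51, 40, 837]);
  translate([51, 0, 0]) cube([266, 40, 51]);
  translate([51, 0, 786]) cube([266, 40, 51]);
}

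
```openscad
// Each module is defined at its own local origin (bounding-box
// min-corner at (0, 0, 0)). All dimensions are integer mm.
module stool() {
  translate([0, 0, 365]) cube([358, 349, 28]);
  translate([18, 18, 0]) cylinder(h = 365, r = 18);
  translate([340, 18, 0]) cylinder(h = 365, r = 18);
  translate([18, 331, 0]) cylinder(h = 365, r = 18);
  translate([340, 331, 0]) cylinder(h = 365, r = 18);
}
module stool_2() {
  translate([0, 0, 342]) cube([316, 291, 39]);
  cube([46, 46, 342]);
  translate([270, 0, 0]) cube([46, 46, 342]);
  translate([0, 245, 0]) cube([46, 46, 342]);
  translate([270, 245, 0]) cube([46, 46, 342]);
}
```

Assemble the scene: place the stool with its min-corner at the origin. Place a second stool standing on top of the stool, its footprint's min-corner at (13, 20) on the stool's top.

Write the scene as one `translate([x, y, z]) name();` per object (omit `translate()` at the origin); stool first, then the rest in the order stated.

stool();
translate([13, 20, 393]) stool_2();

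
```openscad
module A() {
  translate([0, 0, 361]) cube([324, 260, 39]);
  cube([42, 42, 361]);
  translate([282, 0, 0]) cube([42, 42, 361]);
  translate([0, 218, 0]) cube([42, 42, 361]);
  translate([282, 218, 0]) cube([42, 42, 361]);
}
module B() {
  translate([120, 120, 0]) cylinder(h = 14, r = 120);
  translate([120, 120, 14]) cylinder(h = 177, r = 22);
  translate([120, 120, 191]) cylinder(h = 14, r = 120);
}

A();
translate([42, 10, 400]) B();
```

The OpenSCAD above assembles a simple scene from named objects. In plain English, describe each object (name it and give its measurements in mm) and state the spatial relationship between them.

A is a four-legged stool. The seat is 324×260 mm, 39 mm thick, top at z = 400 mm. It stands on four square legs, each 42×42 mm in cross-section, from z = 0 to the seat underside, each flush with a corner of the seat.

B is a spool: two coaxial disc flanges of radius 120 mm and thickness 14 mm, joined by a core cylinder of radius 22 mm and height 177 mm. The lower flange rests on z = 0 and the three cylinders share a vertical axis.

The spool is on top of the stool, centred.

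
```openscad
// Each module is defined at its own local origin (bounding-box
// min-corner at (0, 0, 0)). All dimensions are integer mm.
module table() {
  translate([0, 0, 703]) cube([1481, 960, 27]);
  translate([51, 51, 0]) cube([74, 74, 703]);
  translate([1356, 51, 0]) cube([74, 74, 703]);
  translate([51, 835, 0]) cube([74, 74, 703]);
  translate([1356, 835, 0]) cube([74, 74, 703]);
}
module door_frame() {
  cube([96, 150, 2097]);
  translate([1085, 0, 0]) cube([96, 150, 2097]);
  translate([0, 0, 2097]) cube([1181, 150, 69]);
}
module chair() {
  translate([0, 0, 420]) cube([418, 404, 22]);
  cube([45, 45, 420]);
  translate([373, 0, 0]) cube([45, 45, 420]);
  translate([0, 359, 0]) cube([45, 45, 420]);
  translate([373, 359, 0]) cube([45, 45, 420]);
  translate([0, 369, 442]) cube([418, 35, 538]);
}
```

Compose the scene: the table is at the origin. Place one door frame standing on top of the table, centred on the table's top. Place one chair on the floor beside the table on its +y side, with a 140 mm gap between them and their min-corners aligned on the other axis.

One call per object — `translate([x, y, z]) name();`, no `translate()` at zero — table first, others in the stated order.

table();
translate([150, 405, 730]) door_frame();
translate([0, 1100, 0]) chair();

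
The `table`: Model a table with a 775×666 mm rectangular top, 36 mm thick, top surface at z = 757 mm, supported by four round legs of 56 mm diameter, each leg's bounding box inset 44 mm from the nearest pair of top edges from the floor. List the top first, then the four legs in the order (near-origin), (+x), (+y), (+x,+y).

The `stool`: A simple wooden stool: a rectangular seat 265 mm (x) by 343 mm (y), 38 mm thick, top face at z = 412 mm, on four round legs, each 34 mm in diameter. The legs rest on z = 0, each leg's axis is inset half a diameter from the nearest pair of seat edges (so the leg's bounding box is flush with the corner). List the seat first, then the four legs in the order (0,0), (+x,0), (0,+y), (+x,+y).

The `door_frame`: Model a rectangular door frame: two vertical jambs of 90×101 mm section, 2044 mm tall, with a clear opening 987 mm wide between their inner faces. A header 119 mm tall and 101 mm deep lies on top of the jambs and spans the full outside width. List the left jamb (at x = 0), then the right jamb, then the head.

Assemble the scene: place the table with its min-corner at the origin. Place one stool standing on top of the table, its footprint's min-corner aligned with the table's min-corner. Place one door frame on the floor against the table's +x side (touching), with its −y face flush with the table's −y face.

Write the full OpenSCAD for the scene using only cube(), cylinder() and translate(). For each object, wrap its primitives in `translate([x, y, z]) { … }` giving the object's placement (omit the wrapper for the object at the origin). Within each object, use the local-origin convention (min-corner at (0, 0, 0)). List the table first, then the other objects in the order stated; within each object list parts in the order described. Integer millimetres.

translate([0, 0, 721]) cube([775, 666, 36]);
translate([72, 72, 0]) cylinder(h = 721, r = 28);
translate([703, 72, 0]) cylinder(h = 721, r = 28);
translate([72, 594, 0]) cylinder(h = 721, r = 28);
translate([703, 594, 0]) cylinder(h = 721, r = 28);
translate([0, 0, 757]) {
  translate([0, 0, 374]) cube([265, 343, 38]);
  translate([17, 17, 0]) cylinder(h = 374, r = 17);
  translate([248, 17, 0]) cylinder(h = 374, r = 17);
  translate([17, 326, 0]) cylinder(h = 374, r = 17);
  translate([248, 326, 0]) cylinder(h = 374, r = 17);
}
translate([775, 0, 0]) {
  cube([90, 101, 2044]);
  translate([1077, 0, 0]) cube([90, 101, 2044]);
  translate([0, 0, 2044]) cube([1167, 101, 119]);
}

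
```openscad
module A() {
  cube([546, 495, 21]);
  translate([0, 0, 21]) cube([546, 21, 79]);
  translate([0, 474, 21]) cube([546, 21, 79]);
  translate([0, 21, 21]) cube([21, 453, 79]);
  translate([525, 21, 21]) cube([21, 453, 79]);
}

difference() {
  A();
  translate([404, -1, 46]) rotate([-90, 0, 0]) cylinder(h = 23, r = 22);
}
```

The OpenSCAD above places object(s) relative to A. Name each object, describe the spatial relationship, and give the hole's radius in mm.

A is an open box. The open box has a circular hole through its front wall. The hole's radius is 22 mm.

The subtracted cylinder has r = 22 mm.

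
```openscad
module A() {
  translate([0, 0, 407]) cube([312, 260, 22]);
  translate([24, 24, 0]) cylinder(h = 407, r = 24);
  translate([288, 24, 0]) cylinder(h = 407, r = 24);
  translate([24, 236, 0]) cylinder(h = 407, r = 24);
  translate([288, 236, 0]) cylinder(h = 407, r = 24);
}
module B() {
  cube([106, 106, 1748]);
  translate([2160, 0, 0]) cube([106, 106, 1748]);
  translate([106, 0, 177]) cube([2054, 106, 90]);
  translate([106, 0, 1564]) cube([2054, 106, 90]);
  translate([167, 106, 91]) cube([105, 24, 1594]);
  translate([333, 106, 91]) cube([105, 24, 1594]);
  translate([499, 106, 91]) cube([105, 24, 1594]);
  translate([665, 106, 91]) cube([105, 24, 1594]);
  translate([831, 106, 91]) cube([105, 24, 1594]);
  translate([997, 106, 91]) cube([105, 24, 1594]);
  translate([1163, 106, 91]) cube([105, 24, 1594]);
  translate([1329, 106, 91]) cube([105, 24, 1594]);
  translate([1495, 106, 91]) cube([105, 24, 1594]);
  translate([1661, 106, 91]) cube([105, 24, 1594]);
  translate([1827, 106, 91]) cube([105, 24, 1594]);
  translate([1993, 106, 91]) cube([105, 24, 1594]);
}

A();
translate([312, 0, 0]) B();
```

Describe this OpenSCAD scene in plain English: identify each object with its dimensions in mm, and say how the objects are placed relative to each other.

A is a four-legged stool. The seat is a 312×260×22 mm slab whose top surface is at z = 429 mm; four round legs, each 48 mm in diameter, run from the floor (z = 0) to the underside of the seat, each leg's axis is inset half a diameter from the nearest pair of seat edges (so the leg's bounding box is flush with the corner).

B is a fence section. Two 106×106 mm posts, 1748 mm tall, stand on the floor with a clear span of 2054 mm between their inner faces. Two horizontal rails of 106×90 mm section span the gap between the posts with their undersides at z = 177 mm and z = 1564 mm, flush with the posts' −y face. 12 pickets, each 105 mm wide, 24 mm thick and 1594 mm tall, are fixed to the +y face of the rails with their bottoms at z = 91 mm, evenly spaced across the span with equal gaps (rounded down to the nearest mm) at the −x end and between each pair — any rounding remainder accumulates at the +x end.

The fence section is against the stool's +x side, with their −y faces flush.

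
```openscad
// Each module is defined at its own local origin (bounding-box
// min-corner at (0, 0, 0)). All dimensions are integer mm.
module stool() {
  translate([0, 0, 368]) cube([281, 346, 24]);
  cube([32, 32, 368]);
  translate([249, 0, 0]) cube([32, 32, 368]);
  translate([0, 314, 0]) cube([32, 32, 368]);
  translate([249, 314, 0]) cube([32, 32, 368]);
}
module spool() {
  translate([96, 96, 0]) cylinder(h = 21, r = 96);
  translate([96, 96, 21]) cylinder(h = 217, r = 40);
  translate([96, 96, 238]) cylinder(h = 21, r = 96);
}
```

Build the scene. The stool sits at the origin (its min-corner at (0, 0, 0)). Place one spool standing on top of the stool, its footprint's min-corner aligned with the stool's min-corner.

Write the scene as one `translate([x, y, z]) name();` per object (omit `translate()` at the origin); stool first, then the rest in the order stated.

stool();
translate([0, 0, 392]) spool();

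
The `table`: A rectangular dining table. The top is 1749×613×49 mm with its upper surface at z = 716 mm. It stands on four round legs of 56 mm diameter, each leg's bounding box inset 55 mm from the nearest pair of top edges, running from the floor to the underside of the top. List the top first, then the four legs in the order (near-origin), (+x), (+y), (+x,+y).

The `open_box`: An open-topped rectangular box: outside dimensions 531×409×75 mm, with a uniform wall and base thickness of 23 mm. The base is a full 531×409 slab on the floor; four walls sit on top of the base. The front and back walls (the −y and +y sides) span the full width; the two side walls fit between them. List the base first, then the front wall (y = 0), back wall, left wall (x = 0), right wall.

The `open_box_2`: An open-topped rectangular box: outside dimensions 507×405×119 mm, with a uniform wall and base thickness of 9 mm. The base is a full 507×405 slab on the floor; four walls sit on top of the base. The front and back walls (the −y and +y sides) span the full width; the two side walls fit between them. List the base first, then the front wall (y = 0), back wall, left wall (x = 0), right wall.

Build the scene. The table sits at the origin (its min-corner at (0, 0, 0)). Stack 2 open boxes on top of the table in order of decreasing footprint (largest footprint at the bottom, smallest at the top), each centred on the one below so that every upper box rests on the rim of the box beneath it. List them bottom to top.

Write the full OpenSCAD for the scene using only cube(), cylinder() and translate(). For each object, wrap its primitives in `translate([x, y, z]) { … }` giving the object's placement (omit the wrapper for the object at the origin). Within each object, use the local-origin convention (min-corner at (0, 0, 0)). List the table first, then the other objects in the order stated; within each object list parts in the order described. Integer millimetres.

translate([0, 0, 667]) cube([1749, 613, 49]);
translate([83, 83, 0]) cylinder(h = 667, r = 28);
translate([1666, 83, 0]) cylinder(h = 667, r = 28);
translate([83, 530, 0]) cylinder(h = 667, r = 28);
translate([1666, 530, 0]) cylinder(h = 667, r = 28);
translate([609, 102, 716]) {
  cube([531, 409, 23]);
  translate([0, 0, 23]) cube([531, 23, 52]);
  translate([0, 386, 23]) cube([531, 23, 52]);
  translate([0, 23, 23]) cube([23, 363, 52]);
  translate([508, 23, 23]) cube([23, 363, 52]);
}
translate([621, 104, 791]) {
  cube([507, 405, 9]);
  translate([0, 0, 9]) cube([507, 9, 110]);
  translate([0, 396, 9]) cube([507, 9, 110]);
  translate([0, 9, 9]) cube([9, 387, 110]);
  translate([498, 9, 9]) cube([9, 387, 110]);
}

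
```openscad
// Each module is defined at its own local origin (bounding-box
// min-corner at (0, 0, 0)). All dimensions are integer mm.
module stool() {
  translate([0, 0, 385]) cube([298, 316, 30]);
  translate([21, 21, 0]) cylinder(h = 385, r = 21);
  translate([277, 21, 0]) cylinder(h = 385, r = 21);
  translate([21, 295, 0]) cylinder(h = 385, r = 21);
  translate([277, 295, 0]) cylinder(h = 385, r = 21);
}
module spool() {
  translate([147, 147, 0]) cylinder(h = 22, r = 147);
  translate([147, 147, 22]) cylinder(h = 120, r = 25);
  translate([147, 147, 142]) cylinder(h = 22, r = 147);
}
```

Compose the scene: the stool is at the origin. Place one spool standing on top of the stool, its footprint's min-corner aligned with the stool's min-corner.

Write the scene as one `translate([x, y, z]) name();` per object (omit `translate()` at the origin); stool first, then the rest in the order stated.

stool();
translate([0, 0, 415]) spool();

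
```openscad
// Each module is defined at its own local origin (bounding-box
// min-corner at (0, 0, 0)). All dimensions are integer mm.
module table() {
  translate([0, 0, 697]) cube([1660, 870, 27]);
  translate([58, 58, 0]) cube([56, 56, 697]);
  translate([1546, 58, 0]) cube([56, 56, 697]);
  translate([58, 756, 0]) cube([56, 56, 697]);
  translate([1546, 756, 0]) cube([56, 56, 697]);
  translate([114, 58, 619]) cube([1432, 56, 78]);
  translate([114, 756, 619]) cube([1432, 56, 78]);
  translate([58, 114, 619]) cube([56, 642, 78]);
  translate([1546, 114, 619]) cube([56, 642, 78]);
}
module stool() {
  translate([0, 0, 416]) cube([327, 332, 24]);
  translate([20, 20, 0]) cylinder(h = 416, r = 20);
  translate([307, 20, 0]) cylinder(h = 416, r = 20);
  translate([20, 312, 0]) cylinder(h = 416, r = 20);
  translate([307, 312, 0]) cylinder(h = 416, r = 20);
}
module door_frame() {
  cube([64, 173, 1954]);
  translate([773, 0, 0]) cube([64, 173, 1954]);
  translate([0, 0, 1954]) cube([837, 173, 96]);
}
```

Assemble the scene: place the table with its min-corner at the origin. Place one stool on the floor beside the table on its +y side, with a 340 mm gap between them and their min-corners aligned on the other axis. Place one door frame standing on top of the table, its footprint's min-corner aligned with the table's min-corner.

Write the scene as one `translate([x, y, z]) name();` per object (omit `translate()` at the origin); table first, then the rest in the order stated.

table();
translate([0, 1210, 0]) stool();
translate([0, 0, 724]) door_frame();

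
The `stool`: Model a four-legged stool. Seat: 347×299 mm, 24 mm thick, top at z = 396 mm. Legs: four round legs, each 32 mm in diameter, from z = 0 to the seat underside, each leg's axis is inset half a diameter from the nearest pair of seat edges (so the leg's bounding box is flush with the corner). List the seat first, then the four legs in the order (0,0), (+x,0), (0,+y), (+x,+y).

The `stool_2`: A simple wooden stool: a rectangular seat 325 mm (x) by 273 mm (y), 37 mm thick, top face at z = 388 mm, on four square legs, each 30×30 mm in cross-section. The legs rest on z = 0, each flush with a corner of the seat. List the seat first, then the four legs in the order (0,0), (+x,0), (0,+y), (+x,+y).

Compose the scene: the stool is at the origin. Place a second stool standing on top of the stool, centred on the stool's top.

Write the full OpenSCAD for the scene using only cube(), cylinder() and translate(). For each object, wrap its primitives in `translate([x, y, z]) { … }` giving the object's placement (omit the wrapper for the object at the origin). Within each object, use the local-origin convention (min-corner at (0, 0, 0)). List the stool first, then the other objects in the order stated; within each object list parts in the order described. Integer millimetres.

translate([0, 0, 372]) cube([347, 299, 24]);
translate([16, 16, 0]) cylinder(h = 372, r = 16);
translate([331, 16, 0]) cylinder(h = 372, r = 16);
translate([16, 283, 0]) cylinder(h = 372, r = 16);
translate([331, 283, 0]) cylinder(h = 372, r = 16);
translate([11, 13, 396]) {
  translate([0, 0, 351]) cube([325, 273, 37]);
  cube([30, 30, 351]);
  translate([295, 0, 0]) cube([30, 30, 351]);
  translate([0, 243, 0]) cube([30, 30, 351]);
  translate([295, 243, 0]) cube([30, 30, 351]);
}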